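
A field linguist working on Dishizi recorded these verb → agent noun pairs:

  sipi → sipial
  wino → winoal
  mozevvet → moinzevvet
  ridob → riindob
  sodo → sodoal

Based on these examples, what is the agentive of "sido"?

ridob and wino both have last vowel 'o' yet inflect differently (riindob, winoal), so the last vowel is not what conditions the rule; whether the stem ends in a vowel or a consonant is.
"sido" ends in a vowel. The stems ending in a vowel (wino → winoal, sodo → sodoal, sipi → sipial) add -al.
So sido → sidoal.

sidoal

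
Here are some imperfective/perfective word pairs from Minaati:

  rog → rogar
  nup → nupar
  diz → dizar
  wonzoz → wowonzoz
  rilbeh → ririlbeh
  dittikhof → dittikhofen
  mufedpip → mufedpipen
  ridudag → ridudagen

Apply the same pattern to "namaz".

nanamaz

"namaz" has 2 vowels. The stems with 2 vowels (wonzoz → wowonzoz, rilbeh → ririlbeh) repeat the first consonant+vowel as a prefix.
So namaz → nanamaz.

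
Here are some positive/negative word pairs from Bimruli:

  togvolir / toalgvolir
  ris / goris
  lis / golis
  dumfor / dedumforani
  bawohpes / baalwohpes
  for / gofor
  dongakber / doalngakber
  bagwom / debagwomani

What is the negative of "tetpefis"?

tealtpefis

for and dumfor both end in -r yet inflect differently (gofor, dedumforani), so the final letter is not what conditions the rule; the number of vowels is.
"tetpefis" has 3 vowels. The stems with 3 vowels (bawohpes → baalwohpes, togvolir → toalgvolir, dongakber → doalngakber) insert -al- after the first vowel.
So tetpefis → tealtpefis.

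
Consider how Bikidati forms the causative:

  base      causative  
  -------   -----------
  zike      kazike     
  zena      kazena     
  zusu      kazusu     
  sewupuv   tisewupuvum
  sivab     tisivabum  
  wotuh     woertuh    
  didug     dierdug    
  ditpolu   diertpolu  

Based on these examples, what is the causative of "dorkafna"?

zusu and ditpolu both end in -u yet inflect differently (kazusu, diertpolu), so the final letter is not what conditions the rule; the first letter is.
"dorkafna" begins with d-. The stems beginning with d- (didug → dierdug, ditpolu → diertpolu) insert -er- after the first vowel.
The other patterns: stems beginning with z- add the prefix ka-; stems beginning with s- add ti- … -um around the stem.
So dorkafna → doerrkafna.

doerrkafna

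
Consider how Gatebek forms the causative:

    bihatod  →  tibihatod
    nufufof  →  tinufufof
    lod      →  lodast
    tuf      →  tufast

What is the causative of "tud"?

tudast

bihatod and lod both end in -d yet inflect differently (tibihatod, lodast), so the final letter is not what conditions the rule; the number of vowels is.
"tud" has 1 vowel. The stems with 1 vowel (lod → lodast, tuf → tufast) add -ast.
The other pattern: stems with 3 vowels add the prefix ti-.
So tud → tudast.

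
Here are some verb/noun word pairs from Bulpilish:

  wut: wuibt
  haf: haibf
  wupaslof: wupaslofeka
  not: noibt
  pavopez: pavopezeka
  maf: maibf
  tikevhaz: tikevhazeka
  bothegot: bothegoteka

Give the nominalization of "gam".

gaibm

"gam" has 1 vowel. The stems with 1 vowel (not → noibt, haf → haibf, wut → wuibt) insert -ib- after the first vowel.
The other pattern: stems with 3 vowels add -eka.
So gam → gaibm.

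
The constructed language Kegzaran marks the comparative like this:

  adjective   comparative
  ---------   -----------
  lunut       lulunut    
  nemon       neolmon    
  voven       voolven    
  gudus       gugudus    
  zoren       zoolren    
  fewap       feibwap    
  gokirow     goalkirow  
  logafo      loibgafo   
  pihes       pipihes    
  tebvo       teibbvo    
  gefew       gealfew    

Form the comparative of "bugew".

bualgew

"bugew" ends in -w. The stems ending in -w (gefew → gealfew, gokirow → goalkirow) insert -al- after the first vowel.
So bugew → bualgew.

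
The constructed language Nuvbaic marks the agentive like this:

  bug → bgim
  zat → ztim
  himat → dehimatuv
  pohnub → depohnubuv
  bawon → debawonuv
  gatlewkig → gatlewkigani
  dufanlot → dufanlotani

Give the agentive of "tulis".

zat and himat both end in -t yet inflect differently (ztim, dehimatuv), so the final letter is not what conditions the rule; the number of vowels is.
"tulis" has 2 vowels. The stems with 2 vowels (himat → dehimatuv, pohnub → depohnubuv, bawon → debawonuv) add de- … -uv around the stem.
So tulis → detulisuv.

detulisuv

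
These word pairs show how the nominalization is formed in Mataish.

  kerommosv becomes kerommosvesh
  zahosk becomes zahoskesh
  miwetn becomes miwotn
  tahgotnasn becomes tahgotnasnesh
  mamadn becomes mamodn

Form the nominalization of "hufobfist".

hufobfistesh

tahgotnasn and mamadn both end in -n yet inflect differently (tahgotnasnesh, mamodn), so the final letter is not what conditions the rule; the second-to-last letter is.
"hufobfist" has second-to-last letter 's'. The stems whose second-to-last letter is 's' (zahosk → zahoskesh, kerommosv → kerommosvesh, tahgotnasn → tahgotnasnesh) add -esh.
So hufobfist → hufobfistesh.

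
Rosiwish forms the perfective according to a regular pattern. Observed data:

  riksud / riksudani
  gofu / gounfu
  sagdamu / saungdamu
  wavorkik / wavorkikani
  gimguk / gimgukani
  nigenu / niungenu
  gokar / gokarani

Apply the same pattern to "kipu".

kiunpu

"kipu" ends in a vowel. The stems ending in a vowel (nigenu → niungenu, sagdamu → saungdamu, gofu → gounfu) insert -un- after the first vowel.
The other pattern: stems ending in a consonant add -ani.
So kipu → kiunpu.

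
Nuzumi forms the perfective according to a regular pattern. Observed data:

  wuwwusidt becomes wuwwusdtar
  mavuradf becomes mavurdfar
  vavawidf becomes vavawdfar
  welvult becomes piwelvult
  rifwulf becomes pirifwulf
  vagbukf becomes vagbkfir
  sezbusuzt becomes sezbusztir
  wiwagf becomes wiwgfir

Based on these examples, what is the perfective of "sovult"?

wuwwusidt and welvult both end in -t yet inflect differently (wuwwusdtar, piwelvult), so the final letter is not what conditions the rule; the second-to-last letter is.
"sovult" has second-to-last letter 'l'. The stems whose second-to-last letter is 'l' (welvult → piwelvult, rifwulf → pirifwulf) add the prefix pi-.
The other patterns: stems whose second-to-last letter is 'd' delete the last vowel and add -ar; stems whose second-to-last letter is 'g', 'k' or 'z' delete the last vowel and add -ir.
So sovult → pisovult.

pisovult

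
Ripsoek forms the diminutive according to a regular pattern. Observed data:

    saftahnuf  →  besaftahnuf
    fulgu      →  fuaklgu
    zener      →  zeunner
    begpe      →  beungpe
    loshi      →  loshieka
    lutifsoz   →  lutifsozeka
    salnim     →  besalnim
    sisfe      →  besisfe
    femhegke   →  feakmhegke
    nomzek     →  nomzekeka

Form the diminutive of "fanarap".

sisfe and begpe both end in -e yet inflect differently (besisfe, beungpe), so the final letter is not what conditions the rule; the first letter is.
"fanarap" begins with f-. The stems beginning with f- (femhegke → feakmhegke, fulgu → fuaklgu) insert -ak- after the first vowel.
So fanarap → faaknarap.

faaknarap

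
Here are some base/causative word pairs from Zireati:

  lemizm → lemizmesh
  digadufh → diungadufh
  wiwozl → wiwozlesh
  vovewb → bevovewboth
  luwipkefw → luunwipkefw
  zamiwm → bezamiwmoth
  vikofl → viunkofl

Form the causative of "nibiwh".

vikofl and wiwozl both end in -l yet inflect differently (viunkofl, wiwozlesh), so the final letter is not what conditions the rule; the second-to-last letter is.
"nibiwh" has second-to-last letter 'w'. The stems whose second-to-last letter is 'w' (vovewb → bevovewboth, zamiwm → bezamiwmoth) add be- … -oth around the stem.
The other patterns: stems whose second-to-last letter is 'f' insert -un- after the first vowel; stems whose second-to-last letter is 'z' add -esh.
So nibiwh → benibiwhoth.

benibiwhoth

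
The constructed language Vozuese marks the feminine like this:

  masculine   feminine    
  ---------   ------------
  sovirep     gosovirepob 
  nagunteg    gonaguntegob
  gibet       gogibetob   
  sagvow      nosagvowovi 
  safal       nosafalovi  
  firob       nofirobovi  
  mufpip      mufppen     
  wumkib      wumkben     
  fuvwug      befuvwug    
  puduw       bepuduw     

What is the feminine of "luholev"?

"luholev" has last vowel 'e'. The stems whose last vowel is 'e' (sovirep → gosovirepob, nagunteg → gonaguntegob, gibet → gogibetob) add go- … -ob around the stem.
So luholev → goluholevob.

goluholevob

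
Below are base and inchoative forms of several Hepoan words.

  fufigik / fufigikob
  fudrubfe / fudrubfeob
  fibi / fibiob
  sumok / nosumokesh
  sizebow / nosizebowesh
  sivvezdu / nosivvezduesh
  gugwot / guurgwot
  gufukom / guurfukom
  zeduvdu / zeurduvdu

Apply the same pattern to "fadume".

"fadume" begins with f-. The stems beginning with f- (fufigik → fufigikob, fudrubfe → fudrubfeob, fibi → fibiob) add -ob.
The other patterns: stems beginning with s- add no- … -esh around the stem; stems beginning with g- or z- insert -ur- after the first vowel.
So fadume → fadumeob.

fadumeob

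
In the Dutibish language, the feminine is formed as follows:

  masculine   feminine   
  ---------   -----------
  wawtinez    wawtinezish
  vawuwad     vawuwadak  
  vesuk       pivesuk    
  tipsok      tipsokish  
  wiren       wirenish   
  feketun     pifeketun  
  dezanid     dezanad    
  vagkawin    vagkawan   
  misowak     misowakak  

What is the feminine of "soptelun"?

wiren and vagkawin both end in -n yet inflect differently (wirenish, vagkawan), so the final letter is not what conditions the rule; the last vowel is.
"soptelun" has last vowel 'u'. The stems whose last vowel is 'u' (feketun → pifeketun, vesuk → pivesuk) add the prefix pi-.
So soptelun → pisoptelun.

pisoptelun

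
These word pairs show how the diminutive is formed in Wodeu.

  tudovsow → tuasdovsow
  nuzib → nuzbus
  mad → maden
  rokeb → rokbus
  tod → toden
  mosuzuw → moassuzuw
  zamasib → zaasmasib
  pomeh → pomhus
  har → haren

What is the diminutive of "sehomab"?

nuzib and zamasib both end in -b yet inflect differently (nuzbus, zaasmasib), so the final letter is not what conditions the rule; the number of vowels is.
"sehomab" has 3 vowels. The stems with 3 vowels (mosuzuw → moassuzuw, zamasib → zaasmasib, tudovsow → tuasdovsow) insert -as- after the first vowel.
The other patterns: stems with 1 vowel add -en; stems with 2 vowels delete the last vowel and add -us.
So sehomab → seashomab.

seashomab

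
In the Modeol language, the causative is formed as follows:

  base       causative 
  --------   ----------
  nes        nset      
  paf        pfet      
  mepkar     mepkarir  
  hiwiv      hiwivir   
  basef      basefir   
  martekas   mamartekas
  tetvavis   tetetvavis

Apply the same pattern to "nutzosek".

nunutzosek

paf and basef both end in -f yet inflect differently (pfet, basefir), so the final letter is not what conditions the rule; the number of vowels is.
"nutzosek" has 3 vowels. The stems with 3 vowels (martekas → mamartekas, tetvavis → tetetvavis) repeat the first consonant+vowel as a prefix.
The other patterns: stems with 1 vowel delete the last vowel and add -et; stems with 2 vowels add -ir.
So nutzosek → nunutzosek.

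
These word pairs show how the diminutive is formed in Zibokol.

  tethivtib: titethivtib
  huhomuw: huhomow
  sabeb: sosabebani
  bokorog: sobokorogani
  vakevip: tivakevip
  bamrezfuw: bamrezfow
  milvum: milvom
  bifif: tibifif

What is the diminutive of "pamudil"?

tipamudil

tethivtib and sabeb both end in -b yet inflect differently (titethivtib, sosabebani), so the final letter is not what conditions the rule; the last vowel is.
"pamudil" has last vowel 'i'. The stems whose last vowel is 'i' (vakevip → tivakevip, tethivtib → titethivtib, bifif → tibifif) add the prefix ti-.
The other patterns: stems whose last vowel is 'u' change the last vowel to 'o'; stems whose last vowel is 'e' or 'o' add so- … -ani around the stem.
So pamudil → tipamudil.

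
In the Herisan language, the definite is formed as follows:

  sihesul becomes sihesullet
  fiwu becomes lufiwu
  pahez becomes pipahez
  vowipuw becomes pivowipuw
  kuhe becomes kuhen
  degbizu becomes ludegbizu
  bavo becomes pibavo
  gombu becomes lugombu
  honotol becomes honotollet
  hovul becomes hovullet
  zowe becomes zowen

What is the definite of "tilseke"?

gombu and hovul both have last vowel 'u' yet inflect differently (lugombu, hovullet), so the last vowel is not what conditions the rule; the final letter is.
"tilseke" ends in -e. The stems ending in -e (zowe → zowen, kuhe → kuhen) drop the final letter and add -en.
So tilseke → tilseken.

tilseken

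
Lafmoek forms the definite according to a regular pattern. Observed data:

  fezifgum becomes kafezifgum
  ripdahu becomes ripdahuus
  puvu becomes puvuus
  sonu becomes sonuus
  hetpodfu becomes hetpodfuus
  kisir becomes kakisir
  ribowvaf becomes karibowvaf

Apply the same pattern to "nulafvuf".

"nulafvuf" ends in -f. The one such stem in the data (ribowvaf → karibowvaf) adds the prefix ka-, so the same rule applies.
So nulafvuf → kanulafvuf.

kanulafvuf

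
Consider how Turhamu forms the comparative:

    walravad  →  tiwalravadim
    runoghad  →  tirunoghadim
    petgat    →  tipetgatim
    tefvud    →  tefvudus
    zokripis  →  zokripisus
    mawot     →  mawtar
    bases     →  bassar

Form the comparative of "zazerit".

walravad and tefvud both end in -d yet inflect differently (tiwalravadim, tefvudus), so the final letter is not what conditions the rule; the last vowel is.
"zazerit" has last vowel 'i'. The one such stem in the data (zokripis → zokripisus) adds -us, so the same rule applies.
The other patterns: stems whose last vowel is 'a' add ti- … -im around the stem; stems whose last vowel is 'e' or 'o' delete the last vowel and add -ar.
So zazerit → zazeritus.

zazeritus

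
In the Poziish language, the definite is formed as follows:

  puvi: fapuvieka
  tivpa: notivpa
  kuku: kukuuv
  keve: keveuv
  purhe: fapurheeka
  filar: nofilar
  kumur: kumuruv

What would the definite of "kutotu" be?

purhe and keve both end in -e yet inflect differently (fapurheeka, keveuv), so the final letter is not what conditions the rule; the first letter is.
"kutotu" begins with k-. The stems beginning with k- (kumur → kumuruv, kuku → kukuuv, keve → keveuv) add -uv.
The other patterns: stems beginning with p- add fa- … -eka around the stem; stems beginning with f- or t- add the prefix no-.
So kutotu → kutotuuv.

kutotuuv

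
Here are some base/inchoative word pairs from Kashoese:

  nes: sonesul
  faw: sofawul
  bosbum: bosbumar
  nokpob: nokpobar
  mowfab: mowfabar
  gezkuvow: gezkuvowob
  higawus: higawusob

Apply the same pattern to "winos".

faw and gezkuvow both end in -w yet inflect differently (sofawul, gezkuvowob), so the final letter is not what conditions the rule; the number of vowels is.
"winos" has 2 vowels. The stems with 2 vowels (bosbum → bosbumar, nokpob → nokpobar, mowfab → mowfabar) add -ar.
So winos → winosar.

winosar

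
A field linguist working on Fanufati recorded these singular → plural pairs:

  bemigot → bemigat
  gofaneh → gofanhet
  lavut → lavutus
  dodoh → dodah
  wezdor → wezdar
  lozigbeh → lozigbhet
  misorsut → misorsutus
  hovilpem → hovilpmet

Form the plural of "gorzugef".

"gorzugef" has last vowel 'e'. The stems whose last vowel is 'e' (hovilpem → hovilpmet, lozigbeh → lozigbhet, gofaneh → gofanhet) delete the last vowel and add -et.
So gorzugef → gorzugfet.

gorzugfet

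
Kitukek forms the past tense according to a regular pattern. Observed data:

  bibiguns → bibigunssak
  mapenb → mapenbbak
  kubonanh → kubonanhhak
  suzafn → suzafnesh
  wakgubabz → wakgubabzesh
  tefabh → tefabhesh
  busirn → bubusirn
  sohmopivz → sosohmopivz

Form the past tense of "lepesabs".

lepesabsesh

"lepesabs" has second-to-last letter 'b'. The stems whose second-to-last letter is 'b' (wakgubabz → wakgubabzesh, tefabh → tefabhesh) add -esh.
So lepesabs → lepesabsesh.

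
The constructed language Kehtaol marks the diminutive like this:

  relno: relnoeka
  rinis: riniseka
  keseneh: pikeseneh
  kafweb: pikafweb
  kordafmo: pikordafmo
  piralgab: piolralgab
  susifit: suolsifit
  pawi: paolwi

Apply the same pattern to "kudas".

pikudas

relno and kordafmo both end in -o yet inflect differently (relnoeka, pikordafmo), so the final letter is not what conditions the rule; the first letter is.
"kudas" begins with k-. The stems beginning with k- (keseneh → pikeseneh, kafweb → pikafweb, kordafmo → pikordafmo) add the prefix pi-.
So kudas → pikudas.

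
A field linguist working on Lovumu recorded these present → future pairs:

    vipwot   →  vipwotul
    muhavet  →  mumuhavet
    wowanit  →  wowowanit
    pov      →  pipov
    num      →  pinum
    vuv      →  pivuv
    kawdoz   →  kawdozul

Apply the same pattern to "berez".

vipwot and muhavet both end in -t yet inflect differently (vipwotul, mumuhavet), so the final letter is not what conditions the rule; the number of vowels is.
"berez" has 2 vowels. The stems with 2 vowels (vipwot → vipwotul, kawdoz → kawdozul) add -ul.
The other patterns: stems with 1 vowel add the prefix pi-; stems with 3 vowels repeat the first consonant+vowel as a prefix.
So berez → berezul.

berezul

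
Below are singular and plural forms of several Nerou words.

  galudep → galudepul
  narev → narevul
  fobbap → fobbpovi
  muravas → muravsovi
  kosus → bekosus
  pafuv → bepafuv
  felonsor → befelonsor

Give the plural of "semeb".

semebul

galudep and fobbap both end in -p yet inflect differently (galudepul, fobbpovi), so the final letter is not what conditions the rule; the last vowel is.
"semeb" has last vowel 'e'. The stems whose last vowel is 'e' (galudep → galudepul, narev → narevul) add -ul.
The other patterns: stems whose last vowel is 'a' delete the last vowel and add -ovi; stems whose last vowel is 'o' or 'u' add the prefix be-.
So semeb → semebul.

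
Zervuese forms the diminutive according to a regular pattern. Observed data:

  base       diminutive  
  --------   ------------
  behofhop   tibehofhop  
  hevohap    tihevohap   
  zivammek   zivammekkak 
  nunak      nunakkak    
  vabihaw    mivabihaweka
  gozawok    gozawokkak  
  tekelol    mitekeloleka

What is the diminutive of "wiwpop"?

nunak and hevohap both have last vowel 'a' yet inflect differently (nunakkak, tihevohap), so the last vowel is not what conditions the rule; the final letter is.
"wiwpop" ends in -p. The stems ending in -p (hevohap → tihevohap, behofhop → tibehofhop) add the prefix ti-.
The other patterns: stems ending in -k double the final consonant and add -ak; stems ending in -l or -w add mi- … -eka around the stem.
So wiwpop → tiwiwpop.

tiwiwpop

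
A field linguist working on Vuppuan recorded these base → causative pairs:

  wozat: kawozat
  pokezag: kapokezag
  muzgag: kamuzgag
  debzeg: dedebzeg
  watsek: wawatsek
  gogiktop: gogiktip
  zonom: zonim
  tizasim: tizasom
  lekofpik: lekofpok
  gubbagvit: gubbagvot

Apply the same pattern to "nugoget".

"nugoget" has last vowel 'e'. The stems whose last vowel is 'e' (debzeg → dedebzeg, watsek → wawatsek) repeat the first consonant+vowel as a prefix.
The other patterns: stems whose last vowel is 'a' add the prefix ka-; stems whose last vowel is 'o' change the last vowel to 'i'; stems whose last vowel is 'i' change the last vowel to 'o'.
So nugoget → nunugoget.

nunugoget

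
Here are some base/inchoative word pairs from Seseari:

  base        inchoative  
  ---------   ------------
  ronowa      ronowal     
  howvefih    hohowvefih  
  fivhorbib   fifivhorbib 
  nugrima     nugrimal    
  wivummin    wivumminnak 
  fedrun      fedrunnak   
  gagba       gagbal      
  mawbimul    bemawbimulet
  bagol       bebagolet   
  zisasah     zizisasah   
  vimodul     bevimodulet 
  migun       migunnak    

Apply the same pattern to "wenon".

wenonnak

"wenon" ends in -n. The stems ending in -n (migun → migunnak, fedrun → fedrunnak, wivummin → wivumminnak) double the final consonant and add -ak.
The other patterns: stems ending in -a drop the final letter and add -al; stems ending in -l add be- … -et around the stem; stems ending in -b or -h repeat the first consonant+vowel as a prefix.
So wenon → wenonnak.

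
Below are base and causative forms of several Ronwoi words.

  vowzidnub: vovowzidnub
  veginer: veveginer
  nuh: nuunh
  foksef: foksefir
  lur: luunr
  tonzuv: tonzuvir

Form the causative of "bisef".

lur and veginer both end in -r yet inflect differently (luunr, veveginer), so the final letter is not what conditions the rule; the number of vowels is.
"bisef" has 2 vowels. The stems with 2 vowels (foksef → foksefir, tonzuv → tonzuvir) add -ir.
So bisef → bisefir.

bisefir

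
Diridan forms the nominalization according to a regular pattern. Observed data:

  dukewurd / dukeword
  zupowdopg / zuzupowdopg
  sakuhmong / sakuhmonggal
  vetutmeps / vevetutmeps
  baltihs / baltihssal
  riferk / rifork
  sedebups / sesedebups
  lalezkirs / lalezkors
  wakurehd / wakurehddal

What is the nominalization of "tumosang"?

"tumosang" has second-to-last letter 'n'. The one such stem in the data (sakuhmong → sakuhmonggal) doubles the final consonant and adds -al (as do baltihs, wakurehd), so the same rule applies.
The other patterns: stems whose second-to-last letter is 'p' repeat the first consonant+vowel as a prefix; stems whose second-to-last letter is 'r' change the last vowel to 'o'.
So tumosang → tumosanggal.

tumosanggal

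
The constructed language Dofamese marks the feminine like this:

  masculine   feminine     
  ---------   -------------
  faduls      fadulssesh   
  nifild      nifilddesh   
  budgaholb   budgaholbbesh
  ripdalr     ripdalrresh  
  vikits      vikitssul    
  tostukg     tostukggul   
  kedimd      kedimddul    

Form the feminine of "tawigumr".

tawigumrrul

"tawigumr" has second-to-last letter 'm'. The one such stem in the data (kedimd → kedimddul) doubles the final consonant and adds -ul (as do vikits, tostukg), so the same rule applies.
The other pattern: stems whose second-to-last letter is 'l' double the final consonant and add -esh.
So tawigumr → tawigumrrul.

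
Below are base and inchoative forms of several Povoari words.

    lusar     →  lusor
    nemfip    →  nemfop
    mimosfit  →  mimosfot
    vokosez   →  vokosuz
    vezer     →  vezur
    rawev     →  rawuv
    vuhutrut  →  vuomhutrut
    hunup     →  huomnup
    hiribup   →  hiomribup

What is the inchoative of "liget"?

ligut

lusar and vezer both end in -r yet inflect differently (lusor, vezur), so the final letter is not what conditions the rule; the last vowel is.
"liget" has last vowel 'e'. The stems whose last vowel is 'e' (vokosez → vokosuz, vezer → vezur, rawev → rawuv) change the last vowel to 'u'.
The other patterns: stems whose last vowel is 'a' or 'i' change the last vowel to 'o'; stems whose last vowel is 'u' insert -om- after the first vowel.
So liget → ligut.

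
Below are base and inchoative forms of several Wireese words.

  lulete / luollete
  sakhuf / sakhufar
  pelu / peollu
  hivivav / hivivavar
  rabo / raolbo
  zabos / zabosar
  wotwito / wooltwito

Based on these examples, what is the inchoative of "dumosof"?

dumosofar

"dumosof" ends in a consonant. The stems ending in a consonant (sakhuf → sakhufar, hivivav → hivivavar, zabos → zabosar) add -ar.
The other pattern: stems ending in a vowel insert -ol- after the first vowel.
So dumosof → dumosofar.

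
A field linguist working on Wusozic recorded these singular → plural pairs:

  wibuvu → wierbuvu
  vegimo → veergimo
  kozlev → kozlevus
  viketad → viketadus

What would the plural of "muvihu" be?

muervihu

vegimo and viketad both begin with v- yet inflect differently (veergimo, viketadus), so the first letter is not what conditions the rule; whether the stem ends in a vowel or a consonant is.
"muvihu" ends in a vowel. The stems ending in a vowel (wibuvu → wierbuvu, vegimo → veergimo) insert -er- after the first vowel.
So muvihu → muervihu.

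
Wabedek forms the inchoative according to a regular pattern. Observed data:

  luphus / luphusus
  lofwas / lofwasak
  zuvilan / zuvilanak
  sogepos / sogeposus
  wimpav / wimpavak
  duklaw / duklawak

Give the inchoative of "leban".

lofwas and luphus both end in -s yet inflect differently (lofwasak, luphusus), so the final letter is not what conditions the rule; the last vowel is.
"leban" has last vowel 'a'. The stems whose last vowel is 'a' (wimpav → wimpavak, zuvilan → zuvilanak, duklaw → duklawak) add -ak.
The other pattern: stems whose last vowel is 'o' or 'u' add -us.
So leban → lebanak.

lebanak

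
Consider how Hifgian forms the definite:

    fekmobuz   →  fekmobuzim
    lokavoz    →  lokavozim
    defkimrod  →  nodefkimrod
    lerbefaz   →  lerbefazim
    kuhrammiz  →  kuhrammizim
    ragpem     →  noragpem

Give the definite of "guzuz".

guzuzim

"guzuz" ends in -z. The stems ending in -z (kuhrammiz → kuhrammizim, lerbefaz → lerbefazim, lokavoz → lokavozim) add -im.
So guzuz → guzuzim.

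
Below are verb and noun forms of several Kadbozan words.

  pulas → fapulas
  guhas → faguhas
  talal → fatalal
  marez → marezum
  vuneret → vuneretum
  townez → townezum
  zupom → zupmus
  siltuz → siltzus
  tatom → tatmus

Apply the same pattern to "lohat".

marez and siltuz both end in -z yet inflect differently (marezum, siltzus), so the final letter is not what conditions the rule; the last vowel is.
"lohat" has last vowel 'a'. The stems whose last vowel is 'a' (pulas → fapulas, guhas → faguhas, talal → fatalal) add the prefix fa-.
The other patterns: stems whose last vowel is 'e' add -um; stems whose last vowel is 'o' or 'u' delete the last vowel and add -us.
So lohat → falohat.

falohat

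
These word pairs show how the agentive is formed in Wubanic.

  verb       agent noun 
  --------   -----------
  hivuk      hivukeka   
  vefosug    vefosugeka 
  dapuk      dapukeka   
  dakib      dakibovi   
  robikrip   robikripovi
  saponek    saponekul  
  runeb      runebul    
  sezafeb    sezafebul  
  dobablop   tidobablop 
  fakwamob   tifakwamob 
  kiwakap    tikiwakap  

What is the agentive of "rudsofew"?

hivuk and saponek both end in -k yet inflect differently (hivukeka, saponekul), so the final letter is not what conditions the rule; the last vowel is.
"rudsofew" has last vowel 'e'. The stems whose last vowel is 'e' (saponek → saponekul, runeb → runebul, sezafeb → sezafebul) add -ul.
So rudsofew → rudsofewul.

rudsofewul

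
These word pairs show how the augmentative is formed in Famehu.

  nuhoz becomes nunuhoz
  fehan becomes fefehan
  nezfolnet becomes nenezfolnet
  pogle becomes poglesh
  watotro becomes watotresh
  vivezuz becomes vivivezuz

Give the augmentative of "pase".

pasesh

watotro and nuhoz both have last vowel 'o' yet inflect differently (watotresh, nunuhoz), so the last vowel is not what conditions the rule; whether the stem ends in a vowel or a consonant is.
"pase" ends in a vowel. The stems ending in a vowel (pogle → poglesh, watotro → watotresh) drop the final letter and add -esh.
The other pattern: stems ending in a consonant repeat the first consonant+vowel as a prefix.
So pase → pasesh.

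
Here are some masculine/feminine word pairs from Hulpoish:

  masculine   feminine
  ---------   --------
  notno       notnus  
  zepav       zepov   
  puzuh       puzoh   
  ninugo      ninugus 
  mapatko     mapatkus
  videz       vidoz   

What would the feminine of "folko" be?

notno and videz both have 2 vowels yet inflect differently (notnus, vidoz), so the number of vowels is not what conditions the rule; the final letter is.
"folko" ends in -o. The stems ending in -o (mapatko → mapatkus, ninugo → ninugus, notno → notnus) drop the final letter and add -us.
The other pattern: stems ending in -h, -v or -z change the last vowel to 'o'.
So folko → folkus.

folkus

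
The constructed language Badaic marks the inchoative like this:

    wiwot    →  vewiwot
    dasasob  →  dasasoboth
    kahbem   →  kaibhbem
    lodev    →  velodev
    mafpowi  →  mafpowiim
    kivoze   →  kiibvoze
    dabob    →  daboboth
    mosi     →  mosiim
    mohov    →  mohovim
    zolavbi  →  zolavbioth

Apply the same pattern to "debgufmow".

debgufmowoth

mosi and zolavbi both end in -i yet inflect differently (mosiim, zolavbioth), so the final letter is not what conditions the rule; the first letter is.
"debgufmow" begins with d-. The stems beginning with d- (dasasob → dasasoboth, dabob → daboboth) add -oth.
So debgufmow → debgufmowoth.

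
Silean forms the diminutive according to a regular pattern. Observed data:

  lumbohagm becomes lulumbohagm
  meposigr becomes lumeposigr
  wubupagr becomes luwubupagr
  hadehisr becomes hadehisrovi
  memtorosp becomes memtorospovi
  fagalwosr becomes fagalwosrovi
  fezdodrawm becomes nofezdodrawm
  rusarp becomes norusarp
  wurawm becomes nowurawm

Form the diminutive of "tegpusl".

meposigr and hadehisr both end in -r yet inflect differently (lumeposigr, hadehisrovi), so the final letter is not what conditions the rule; the second-to-last letter is.
"tegpusl" has second-to-last letter 's'. The stems whose second-to-last letter is 's' (hadehisr → hadehisrovi, memtorosp → memtorospovi, fagalwosr → fagalwosrovi) add -ovi.
The other patterns: stems whose second-to-last letter is 'g' add the prefix lu-; stems whose second-to-last letter is 'r' or 'w' add the prefix no-.
So tegpusl → tegpuslovi.

tegpuslovi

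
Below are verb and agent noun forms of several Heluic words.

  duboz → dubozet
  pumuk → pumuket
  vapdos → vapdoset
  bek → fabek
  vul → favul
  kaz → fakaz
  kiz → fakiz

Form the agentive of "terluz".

"terluz" has 2 vowels. The stems with 2 vowels (duboz → dubozet, pumuk → pumuket, vapdos → vapdoset) add -et.
The other pattern: stems with 1 vowel add the prefix fa-.
So terluz → terluzet.

terluzet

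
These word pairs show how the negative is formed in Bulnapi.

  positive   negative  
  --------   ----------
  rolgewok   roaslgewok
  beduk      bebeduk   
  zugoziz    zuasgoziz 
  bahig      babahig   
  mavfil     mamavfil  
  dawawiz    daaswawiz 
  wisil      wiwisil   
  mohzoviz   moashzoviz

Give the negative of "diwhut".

didiwhut

rolgewok and beduk both end in -k yet inflect differently (roaslgewok, bebeduk), so the final letter is not what conditions the rule; the number of vowels is.
"diwhut" has 2 vowels. The stems with 2 vowels (mavfil → mamavfil, bahig → babahig, wisil → wiwisil) repeat the first consonant+vowel as a prefix.
The other pattern: stems with 3 vowels insert -as- after the first vowel.
So diwhut → didiwhut.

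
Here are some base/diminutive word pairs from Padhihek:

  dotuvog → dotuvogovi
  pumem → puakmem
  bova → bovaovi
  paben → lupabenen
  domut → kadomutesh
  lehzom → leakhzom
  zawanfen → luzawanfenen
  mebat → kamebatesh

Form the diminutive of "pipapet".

paben and pumem both have last vowel 'e' yet inflect differently (lupabenen, puakmem), so the last vowel is not what conditions the rule; the final letter is.
"pipapet" ends in -t. The stems ending in -t (mebat → kamebatesh, domut → kadomutesh) add ka- … -esh around the stem.
The other patterns: stems ending in -n add lu- … -en around the stem; stems ending in -m insert -ak- after the first vowel; stems ending in -a or -g add -ovi.
So pipapet → kapipapetesh.

kapipapetesh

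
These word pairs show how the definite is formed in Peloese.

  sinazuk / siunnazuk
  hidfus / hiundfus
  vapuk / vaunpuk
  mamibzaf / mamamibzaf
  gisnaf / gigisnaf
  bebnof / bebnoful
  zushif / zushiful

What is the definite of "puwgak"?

pupuwgak

mamibzaf and bebnof both end in -f yet inflect differently (mamamibzaf, bebnoful), so the final letter is not what conditions the rule; the last vowel is.
"puwgak" has last vowel 'a'. The stems whose last vowel is 'a' (mamibzaf → mamamibzaf, gisnaf → gigisnaf) repeat the first consonant+vowel as a prefix.
So puwgak → pupuwgak.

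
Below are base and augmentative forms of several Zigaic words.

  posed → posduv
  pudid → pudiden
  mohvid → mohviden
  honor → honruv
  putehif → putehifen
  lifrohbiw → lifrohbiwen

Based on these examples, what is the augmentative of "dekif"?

mohvid and posed both end in -d yet inflect differently (mohviden, posduv), so the final letter is not what conditions the rule; the last vowel is.
"dekif" has last vowel 'i'. The stems whose last vowel is 'i' (lifrohbiw → lifrohbiwen, putehif → putehifen, mohvid → mohviden) add -en.
The other pattern: stems whose last vowel is 'e' or 'o' delete the last vowel and add -uv.
So dekif → dekifen.

dekifen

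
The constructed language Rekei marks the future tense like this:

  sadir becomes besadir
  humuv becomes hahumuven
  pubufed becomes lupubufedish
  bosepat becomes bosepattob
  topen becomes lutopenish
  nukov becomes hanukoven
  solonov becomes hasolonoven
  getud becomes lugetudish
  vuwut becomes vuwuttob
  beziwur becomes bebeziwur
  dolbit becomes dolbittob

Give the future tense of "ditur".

sadir and dolbit both have last vowel 'i' yet inflect differently (besadir, dolbittob), so the last vowel is not what conditions the rule; the final letter is.
"ditur" ends in -r. The stems ending in -r (beziwur → bebeziwur, sadir → besadir) add the prefix be-.
The other patterns: stems ending in -t double the final consonant and add -ob; stems ending in -v add ha- … -en around the stem; stems ending in -d or -n add lu- … -ish around the stem.
So ditur → beditur.

beditur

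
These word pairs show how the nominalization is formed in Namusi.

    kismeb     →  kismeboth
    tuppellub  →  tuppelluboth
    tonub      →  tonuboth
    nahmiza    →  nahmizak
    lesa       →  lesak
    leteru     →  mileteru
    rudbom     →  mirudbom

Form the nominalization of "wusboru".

miwusboru

tuppellub and leteru both have last vowel 'u' yet inflect differently (tuppelluboth, mileteru), so the last vowel is not what conditions the rule; the final letter is.
"wusboru" ends in -u. The one such stem in the data (leteru → mileteru) adds the prefix mi-, so the same rule applies.
The other patterns: stems ending in -b add -oth; stems ending in -a drop the final letter and add -ak.
So wusboru → miwusboru.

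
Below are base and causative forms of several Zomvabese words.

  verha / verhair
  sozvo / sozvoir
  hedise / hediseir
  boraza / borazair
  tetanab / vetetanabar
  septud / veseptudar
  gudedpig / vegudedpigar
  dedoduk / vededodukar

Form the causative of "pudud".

vepududar

verha and tetanab both have last vowel 'a' yet inflect differently (verhair, vetetanabar), so the last vowel is not what conditions the rule; whether the stem ends in a vowel or a consonant is.
"pudud" ends in a consonant. The stems ending in a consonant (tetanab → vetetanabar, septud → veseptudar, gudedpig → vegudedpigar) add ve- … -ar around the stem.
The other pattern: stems ending in a vowel add -ir.
So pudud → vepududar.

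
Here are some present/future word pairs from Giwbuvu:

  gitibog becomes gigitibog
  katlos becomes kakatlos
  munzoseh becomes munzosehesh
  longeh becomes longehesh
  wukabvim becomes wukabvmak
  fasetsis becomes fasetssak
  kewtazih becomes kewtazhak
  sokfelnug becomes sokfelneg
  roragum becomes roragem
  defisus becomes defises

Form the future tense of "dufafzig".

dufafzgak

katlos and fasetsis both end in -s yet inflect differently (kakatlos, fasetssak), so the final letter is not what conditions the rule; the last vowel is.
"dufafzig" has last vowel 'i'. The stems whose last vowel is 'i' (wukabvim → wukabvmak, fasetsis → fasetssak, kewtazih → kewtazhak) delete the last vowel and add -ak.
So dufafzig → dufafzgak.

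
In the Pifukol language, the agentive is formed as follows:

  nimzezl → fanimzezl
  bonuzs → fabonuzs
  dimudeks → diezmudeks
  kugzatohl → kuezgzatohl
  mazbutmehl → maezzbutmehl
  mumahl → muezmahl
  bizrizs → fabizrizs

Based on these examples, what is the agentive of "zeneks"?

nimzezl and mazbutmehl both end in -l yet inflect differently (fanimzezl, maezzbutmehl), so the final letter is not what conditions the rule; the second-to-last letter is.
"zeneks" has second-to-last letter 'k'. The one such stem in the data (dimudeks → diezmudeks) inserts -ez- after the first vowel (as do mazbutmehl, kugzatohl), so the same rule applies.
The other pattern: stems whose second-to-last letter is 'z' add the prefix fa-.
So zeneks → zeezneks.

zeezneks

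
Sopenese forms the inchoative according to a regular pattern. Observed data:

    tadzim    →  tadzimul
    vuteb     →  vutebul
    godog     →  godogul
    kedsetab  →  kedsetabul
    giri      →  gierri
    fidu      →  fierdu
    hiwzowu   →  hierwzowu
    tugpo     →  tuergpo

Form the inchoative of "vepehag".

"vepehag" ends in a consonant. The stems ending in a consonant (tadzim → tadzimul, vuteb → vutebul, godog → godogul) add -ul.
The other pattern: stems ending in a vowel insert -er- after the first vowel.
So vepehag → vepehagul.

vepehagul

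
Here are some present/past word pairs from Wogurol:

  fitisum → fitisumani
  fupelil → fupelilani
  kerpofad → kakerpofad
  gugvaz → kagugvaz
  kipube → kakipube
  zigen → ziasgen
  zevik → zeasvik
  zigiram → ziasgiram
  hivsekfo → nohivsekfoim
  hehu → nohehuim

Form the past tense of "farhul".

farhulani

fitisum and zigiram both end in -m yet inflect differently (fitisumani, ziasgiram), so the final letter is not what conditions the rule; the first letter is.
"farhul" begins with f-. The stems beginning with f- (fitisum → fitisumani, fupelil → fupelilani) add -ani.
So farhul → farhulani.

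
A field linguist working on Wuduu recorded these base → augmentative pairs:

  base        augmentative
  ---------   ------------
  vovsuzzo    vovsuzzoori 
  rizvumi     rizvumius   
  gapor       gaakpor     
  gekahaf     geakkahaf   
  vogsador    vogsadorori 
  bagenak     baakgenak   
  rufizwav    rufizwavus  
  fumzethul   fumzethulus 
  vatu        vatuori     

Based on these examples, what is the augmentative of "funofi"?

vogsador and gapor both end in -r yet inflect differently (vogsadorori, gaakpor), so the final letter is not what conditions the rule; the first letter is.
"funofi" begins with f-. The one such stem in the data (fumzethul → fumzethulus) adds -us, so the same rule applies.
The other patterns: stems beginning with v- add -ori; stems beginning with b- or g- insert -ak- after the first vowel.
So funofi → funofius.

funofius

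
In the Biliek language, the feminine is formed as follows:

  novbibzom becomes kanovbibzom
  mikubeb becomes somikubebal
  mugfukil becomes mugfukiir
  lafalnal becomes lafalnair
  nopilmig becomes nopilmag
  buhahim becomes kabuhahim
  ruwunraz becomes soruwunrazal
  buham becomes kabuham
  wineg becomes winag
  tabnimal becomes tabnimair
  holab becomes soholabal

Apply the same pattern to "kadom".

kakadom

buham and tabnimal both have last vowel 'a' yet inflect differently (kabuham, tabnimair), so the last vowel is not what conditions the rule; the final letter is.
"kadom" ends in -m. The stems ending in -m (buhahim → kabuhahim, buham → kabuham, novbibzom → kanovbibzom) add the prefix ka-.
The other patterns: stems ending in -l drop the final letter and add -ir; stems ending in -g change the last vowel to 'a'; stems ending in -b or -z add so- … -al around the stem.
So kadom → kakadom.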